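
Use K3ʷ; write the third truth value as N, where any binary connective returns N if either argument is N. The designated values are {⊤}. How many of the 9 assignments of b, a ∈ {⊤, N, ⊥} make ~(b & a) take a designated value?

Designated under: (b=⊤, a=⊥); (b=⊥, a=⊤); (b=⊥, a=⊥).

3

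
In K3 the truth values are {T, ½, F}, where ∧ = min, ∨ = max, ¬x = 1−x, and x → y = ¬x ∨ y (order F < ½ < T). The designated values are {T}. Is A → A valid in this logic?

No

Countermodel: A=½ gives ½, which is not designated.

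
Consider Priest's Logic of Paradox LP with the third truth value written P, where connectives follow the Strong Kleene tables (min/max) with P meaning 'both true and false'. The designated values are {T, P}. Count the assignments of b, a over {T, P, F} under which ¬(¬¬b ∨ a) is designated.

Designated under: (b=P, a=P); (b=P, a=F); (b=F, a=P); (b=F, a=F).

4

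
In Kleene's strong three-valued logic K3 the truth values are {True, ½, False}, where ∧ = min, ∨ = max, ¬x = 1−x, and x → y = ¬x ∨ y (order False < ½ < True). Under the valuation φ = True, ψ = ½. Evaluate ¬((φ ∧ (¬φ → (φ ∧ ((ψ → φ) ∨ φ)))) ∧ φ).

¬φ = ¬True = False
ψ → φ = ½ → True = True  [¬½ ∨ True]
(ψ → φ) ∨ φ = True ∨ True = True
φ ∧ ((ψ → φ) ∨ φ) = True ∧ True = True
¬φ → (φ ∧ ((ψ → φ) ∨ φ)) = False → True = True
φ ∧ (¬φ → (φ ∧ ((ψ → φ) ∨ φ))) = True ∧ True = True
(φ ∧ (¬φ → (φ ∧ ((ψ → φ) ∨ φ)))) ∧ φ = True ∧ True = True
¬((φ ∧ (¬φ → (φ ∧ ((ψ → φ) ∨ φ)))) ∧ φ) = ¬True = False

False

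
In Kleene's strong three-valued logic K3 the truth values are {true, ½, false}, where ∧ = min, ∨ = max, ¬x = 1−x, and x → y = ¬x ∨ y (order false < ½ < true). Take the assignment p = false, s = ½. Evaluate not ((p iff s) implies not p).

p iff s = false iff ½ = ½
not p = not false = true
(p iff s) implies not p = ½ implies true = true  [not ½ or true]
not ((p iff s) implies not p) = not true = false

false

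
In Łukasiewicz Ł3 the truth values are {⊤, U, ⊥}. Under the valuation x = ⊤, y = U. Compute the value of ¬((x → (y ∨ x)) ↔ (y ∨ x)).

y ∨ x = U ∨ ⊤ = ⊤
x → (y ∨ x) = ⊤ → ⊤ = ⊤
y ∨ x = U ∨ ⊤ = ⊤
(x → (y ∨ x)) ↔ (y ∨ x) = ⊤ ↔ ⊤ = ⊤
¬((x → (y ∨ x)) ↔ (y ∨ x)) = ¬⊤ = ⊥

⊥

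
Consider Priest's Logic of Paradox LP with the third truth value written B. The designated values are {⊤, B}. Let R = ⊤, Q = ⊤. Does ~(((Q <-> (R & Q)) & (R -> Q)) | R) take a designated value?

No

R & Q = ⊤ & ⊤ = ⊤
Q <-> (R & Q) = ⊤ <-> ⊤ = ⊤
R -> Q = ⊤ -> ⊤ = ⊤
(Q <-> (R & Q)) & (R -> Q) = ⊤ & ⊤ = ⊤
((Q <-> (R & Q)) & (R -> Q)) | R = ⊤ | ⊤ = ⊤
~(((Q <-> (R & Q)) & (R -> Q)) | R) = ~⊤ = ⊥
⊥ ∉ {⊤, B}.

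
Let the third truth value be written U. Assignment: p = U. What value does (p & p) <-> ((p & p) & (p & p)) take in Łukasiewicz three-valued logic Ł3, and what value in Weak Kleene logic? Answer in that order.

True; U

In Łukasiewicz three-valued logic Ł3: p & p = U & U = U
p & p = U & U = U
p & p = U & U = U
(p & p) & (p & p) = U & U = U
(p & p) <-> ((p & p) & (p & p)) = U <-> U = True
In Weak Kleene logic: p & p = U & U = U
p & p = U & U = U
p & p = U & U = U
(p & p) & (p & p) = U & U = U
(p & p) <-> ((p & p) & (p & p)) = U <-> U = U
They differ because Łukasiewicz three-valued logic Ł3 and Weak Kleene logic treat U differently under the binary connectives.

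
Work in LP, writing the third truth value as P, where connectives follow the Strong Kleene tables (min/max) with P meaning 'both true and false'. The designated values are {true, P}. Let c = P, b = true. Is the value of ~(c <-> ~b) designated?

~b = ~true = false
c <-> ~b = P <-> false = P
~(c <-> ~b) = ~P = P
P ∈ {true, P}.

Yes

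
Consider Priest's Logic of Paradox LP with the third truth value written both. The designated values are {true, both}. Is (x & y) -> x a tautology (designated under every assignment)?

Every assignment of x, y over {true, both, false} gives a value in {true, both}.
In particular, with x=both, y=both: (x & y) -> x = both.

Yes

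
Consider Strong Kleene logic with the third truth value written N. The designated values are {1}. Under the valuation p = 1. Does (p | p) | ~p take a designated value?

Yes

p | p = 1 | 1 = 1
~p = ~1 = 0
(p | p) | ~p = 1 | 0 = 1
1 ∈ {1}.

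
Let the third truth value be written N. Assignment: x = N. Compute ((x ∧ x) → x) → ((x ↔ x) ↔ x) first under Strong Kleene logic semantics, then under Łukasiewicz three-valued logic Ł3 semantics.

N; N

In Strong Kleene logic: x ∧ x = N ∧ N = N
(x ∧ x) → x = N → N = N  [¬N ∨ N]
x ↔ x = N ↔ N = N
(x ↔ x) ↔ x = N ↔ N = N
((x ∧ x) → x) → ((x ↔ x) ↔ x) = N → N = N
In Łukasiewicz three-valued logic Ł3: x ∧ x = N ∧ N = N
(x ∧ x) → x = N → N = 1
x ↔ x = N ↔ N = 1
(x ↔ x) ↔ x = 1 ↔ N = N
((x ∧ x) → x) → ((x ↔ x) ↔ x) = 1 → N = N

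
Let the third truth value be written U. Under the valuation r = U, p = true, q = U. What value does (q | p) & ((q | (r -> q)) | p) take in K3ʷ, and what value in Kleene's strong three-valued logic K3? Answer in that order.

U; true

In K3ʷ: q | p = U | true = U
r -> q = U -> U = U
q | (r -> q) = U | U = U
(q | (r -> q)) | p = U | true = U
(q | p) & ((q | (r -> q)) | p) = U & U = U
In Kleene's strong three-valued logic K3: q | p = U | true = true
r -> q = U -> U = U
q | (r -> q) = U | U = U
(q | (r -> q)) | p = U | true = true
(q | p) & ((q | (r -> q)) | p) = true & true = true
They differ because K3ʷ and Kleene's strong three-valued logic K3 treat U differently under the binary connectives.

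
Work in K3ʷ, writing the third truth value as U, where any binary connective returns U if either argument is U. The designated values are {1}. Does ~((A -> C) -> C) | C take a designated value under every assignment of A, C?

No

Countermodel: A=1, C=U gives U, which is not designated.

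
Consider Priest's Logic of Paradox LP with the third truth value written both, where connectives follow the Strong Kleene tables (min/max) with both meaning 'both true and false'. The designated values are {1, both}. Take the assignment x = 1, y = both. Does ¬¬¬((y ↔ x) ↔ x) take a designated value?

y ↔ x = both ↔ 1 = both
(y ↔ x) ↔ x = both ↔ 1 = both
¬((y ↔ x) ↔ x) = ¬both = both
¬¬((y ↔ x) ↔ x) = ¬both = both
¬¬¬((y ↔ x) ↔ x) = ¬both = both
both ∈ {1, both}.

Yes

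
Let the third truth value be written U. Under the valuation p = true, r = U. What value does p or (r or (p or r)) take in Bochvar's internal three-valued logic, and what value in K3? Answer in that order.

U; true

In Bochvar's internal three-valued logic: p or r = true or U = U
r or (p or r) = U or U = U
p or (r or (p or r)) = true or U = U
In K3: p or r = true or U = true
r or (p or r) = U or true = true
p or (r or (p or r)) = true or true = true
They differ because Bochvar's internal three-valued logic and K3 treat U differently under the binary connectives.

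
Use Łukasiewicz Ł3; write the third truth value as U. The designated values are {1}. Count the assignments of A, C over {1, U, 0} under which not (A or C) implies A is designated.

Of the 9 assignments, 7 give a value in {1}.

7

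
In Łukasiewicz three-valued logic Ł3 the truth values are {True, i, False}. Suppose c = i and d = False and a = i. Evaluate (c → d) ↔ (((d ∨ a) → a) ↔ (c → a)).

c → d = i → False = i  [min(1, 1−½+0)]
d ∨ a = False ∨ i = i
(d ∨ a) → a = i → i = True
c → a = i → i = True
((d ∨ a) → a) ↔ (c → a) = True ↔ True = True
(c → d) ↔ (((d ∨ a) → a) ↔ (c → a)) = i ↔ True = i

i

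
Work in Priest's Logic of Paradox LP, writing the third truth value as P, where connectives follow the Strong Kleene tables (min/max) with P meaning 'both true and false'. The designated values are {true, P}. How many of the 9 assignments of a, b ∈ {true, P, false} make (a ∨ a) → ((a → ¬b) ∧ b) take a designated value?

Of the 9 assignments, 7 give a value in {true, P}.

7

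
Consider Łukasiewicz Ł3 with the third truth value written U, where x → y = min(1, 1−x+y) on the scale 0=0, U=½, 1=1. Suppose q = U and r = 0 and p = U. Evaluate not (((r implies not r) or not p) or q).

0

not r = not 0 = 1
r implies not r = 0 implies 1 = 1
not p = not U = U
(r implies not r) or not p = 1 or U = 1
((r implies not r) or not p) or q = 1 or U = 1
not (((r implies not r) or not p) or q) = not 1 = 0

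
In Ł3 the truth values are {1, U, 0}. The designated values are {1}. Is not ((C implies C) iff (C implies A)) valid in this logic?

No

Countermodel: C=1, A=1 gives 0, which is not designated.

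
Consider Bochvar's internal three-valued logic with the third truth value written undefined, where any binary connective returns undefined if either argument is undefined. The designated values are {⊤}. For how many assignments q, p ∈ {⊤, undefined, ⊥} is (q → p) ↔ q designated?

Designated under: (q=⊤, p=⊤).

1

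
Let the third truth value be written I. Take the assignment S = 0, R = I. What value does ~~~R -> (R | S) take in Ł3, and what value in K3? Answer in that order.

In Ł3: ~R = ~I = I
~~R = ~I = I
~~~R = ~I = I
R | S = I | 0 = I
~~~R -> (R | S) = I -> I = 1
In K3: ~R = ~I = I
~~R = ~I = I
~~~R = ~I = I
R | S = I | 0 = I
~~~R -> (R | S) = I -> I = I  [~I | I]
They differ because Ł3 and K3 treat I differently under implication.

1; I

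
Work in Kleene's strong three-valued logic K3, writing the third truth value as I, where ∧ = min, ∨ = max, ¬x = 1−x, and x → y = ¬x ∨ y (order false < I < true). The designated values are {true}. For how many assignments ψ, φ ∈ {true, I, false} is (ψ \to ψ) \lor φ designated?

Of the 9 assignments, 7 give a value in {true}.

7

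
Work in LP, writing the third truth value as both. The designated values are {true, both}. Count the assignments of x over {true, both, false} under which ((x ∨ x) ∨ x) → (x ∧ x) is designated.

x=true: true ✓
x=both: both ✓
x=false: true ✓

3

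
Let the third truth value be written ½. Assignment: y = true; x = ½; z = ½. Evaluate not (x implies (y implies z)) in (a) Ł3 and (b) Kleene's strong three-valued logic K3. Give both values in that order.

false; ½

In Ł3: y implies z = true implies ½ = ½
x implies (y implies z) = ½ implies ½ = true
not (x implies (y implies z)) = not true = false
In Kleene's strong three-valued logic K3: y implies z = true implies ½ = ½  [not true or ½]
x implies (y implies z) = ½ implies ½ = ½
not (x implies (y implies z)) = not ½ = ½
They differ because Ł3 and Kleene's strong three-valued logic K3 treat ½ differently under implication.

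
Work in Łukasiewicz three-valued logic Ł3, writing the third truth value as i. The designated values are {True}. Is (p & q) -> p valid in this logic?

Every assignment of p, q over {True, i, False} gives a value in {True}.
In particular, with p=i, q=i: (p & q) -> p = True.

Yes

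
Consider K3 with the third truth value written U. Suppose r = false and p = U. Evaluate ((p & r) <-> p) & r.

p & r = U & false = false
(p & r) <-> p = false <-> U = U
((p & r) <-> p) & r = U & false = false

false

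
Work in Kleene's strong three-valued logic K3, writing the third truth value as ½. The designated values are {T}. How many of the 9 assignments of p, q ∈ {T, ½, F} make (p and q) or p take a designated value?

3

Designated under: (p=T, q=T); (p=T, q=½); (p=T, q=F).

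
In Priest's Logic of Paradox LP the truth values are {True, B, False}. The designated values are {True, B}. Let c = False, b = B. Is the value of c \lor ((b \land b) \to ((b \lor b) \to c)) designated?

b \land b = B \land B = B
b \lor b = B \lor B = B
(b \lor b) \to c = B \to False = B  [\lnot B \lor False]
(b \land b) \to ((b \lor b) \to c) = B \to B = B
c \lor ((b \land b) \to ((b \lor b) \to c)) = False \lor B = B
B ∈ {True, B}.

Yes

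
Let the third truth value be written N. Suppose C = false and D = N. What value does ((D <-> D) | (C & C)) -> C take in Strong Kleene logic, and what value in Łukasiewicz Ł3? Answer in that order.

In Strong Kleene logic: D <-> D = N <-> N = N
C & C = false & false = false
(D <-> D) | (C & C) = N | false = N
((D <-> D) | (C & C)) -> C = N -> false = N
In Łukasiewicz Ł3: D <-> D = N <-> N = true  [1 − |½−½|]
C & C = false & false = false
(D <-> D) | (C & C) = true | false = true
((D <-> D) | (C & C)) -> C = true -> false = false
They differ because Strong Kleene logic and Łukasiewicz Ł3 treat N differently under implication.

N; false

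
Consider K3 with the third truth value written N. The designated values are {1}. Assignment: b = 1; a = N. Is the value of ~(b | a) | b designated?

Yes

b | a = 1 | N = 1
~(b | a) = ~1 = 0
~(b | a) | b = 0 | 1 = 1
1 ∈ {1}.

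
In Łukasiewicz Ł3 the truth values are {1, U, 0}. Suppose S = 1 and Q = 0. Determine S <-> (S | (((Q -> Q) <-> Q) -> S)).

Q -> Q = 0 -> 0 = 1
(Q -> Q) <-> Q = 1 <-> 0 = 0
((Q -> Q) <-> Q) -> S = 0 -> 1 = 1
S | (((Q -> Q) <-> Q) -> S) = 1 | 1 = 1
S <-> (S | (((Q -> Q) <-> Q) -> S)) = 1 <-> 1 = 1

1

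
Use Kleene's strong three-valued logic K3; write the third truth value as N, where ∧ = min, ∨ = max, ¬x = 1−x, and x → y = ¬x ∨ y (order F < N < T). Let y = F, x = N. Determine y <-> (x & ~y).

N

~y = ~F = T
x & ~y = N & T = N
y <-> (x & ~y) = F <-> N = N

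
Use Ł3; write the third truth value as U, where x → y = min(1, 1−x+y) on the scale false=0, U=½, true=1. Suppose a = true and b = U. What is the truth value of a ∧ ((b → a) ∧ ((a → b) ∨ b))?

U

b → a = U → true = true
a → b = true → U = U
(a → b) ∨ b = U ∨ U = U
(b → a) ∧ ((a → b) ∨ b) = true ∧ U = U
a ∧ ((b → a) ∧ ((a → b) ∨ b)) = true ∧ U = U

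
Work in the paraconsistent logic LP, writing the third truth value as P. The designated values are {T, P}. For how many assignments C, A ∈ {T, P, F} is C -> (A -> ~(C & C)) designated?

Of the 9 assignments, 8 give a value in {T, P}.

8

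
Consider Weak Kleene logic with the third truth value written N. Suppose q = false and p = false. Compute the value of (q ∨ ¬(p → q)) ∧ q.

p → q = false → false = true
¬(p → q) = ¬true = false
q ∨ ¬(p → q) = false ∨ false = false
(q ∨ ¬(p → q)) ∧ q = false ∧ false = false

false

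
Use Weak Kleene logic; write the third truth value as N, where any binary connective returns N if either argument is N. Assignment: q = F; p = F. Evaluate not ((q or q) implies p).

F

q or q = F or F = F
(q or q) implies p = F implies F = T
not ((q or q) implies p) = not T = F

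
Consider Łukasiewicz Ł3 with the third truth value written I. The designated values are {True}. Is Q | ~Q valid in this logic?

No

Countermodel: Q=I gives I, which is not designated.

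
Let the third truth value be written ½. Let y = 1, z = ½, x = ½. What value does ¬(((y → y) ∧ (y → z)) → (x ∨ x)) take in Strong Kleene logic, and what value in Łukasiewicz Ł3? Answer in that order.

In Strong Kleene logic: y → y = 1 → 1 = 1
y → z = 1 → ½ = ½
(y → y) ∧ (y → z) = 1 ∧ ½ = ½
x ∨ x = ½ ∨ ½ = ½
((y → y) ∧ (y → z)) → (x ∨ x) = ½ → ½ = ½
¬(((y → y) ∧ (y → z)) → (x ∨ x)) = ¬½ = ½
In Łukasiewicz Ł3: y → y = 1 → 1 = 1
y → z = 1 → ½ = ½  [min(1, 1−1+½)]
(y → y) ∧ (y → z) = 1 ∧ ½ = ½
x ∨ x = ½ ∨ ½ = ½
((y → y) ∧ (y → z)) → (x ∨ x) = ½ → ½ = 1
¬(((y → y) ∧ (y → z)) → (x ∨ x)) = ¬1 = 0
They differ because Strong Kleene logic and Łukasiewicz Ł3 treat ½ differently under implication.

½; 0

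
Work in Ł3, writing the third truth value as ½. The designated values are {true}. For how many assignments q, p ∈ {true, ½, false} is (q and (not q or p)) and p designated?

1

Designated under: (q=true, p=true).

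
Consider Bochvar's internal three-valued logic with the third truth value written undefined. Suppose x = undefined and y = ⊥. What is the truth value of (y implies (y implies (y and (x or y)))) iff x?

x or y = undefined or ⊥ = undefined
y and (x or y) = ⊥ and undefined = undefined
y implies (y and (x or y)) = ⊥ implies undefined = undefined  [any arg is the third value ⇒ result is the third value]
y implies (y implies (y and (x or y))) = ⊥ implies undefined = undefined
(y implies (y implies (y and (x or y)))) iff x = undefined iff undefined = undefined

undefined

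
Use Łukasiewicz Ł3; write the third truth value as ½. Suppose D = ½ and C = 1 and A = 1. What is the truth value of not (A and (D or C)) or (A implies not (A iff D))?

D or C = ½ or 1 = 1
A and (D or C) = 1 and 1 = 1
not (A and (D or C)) = not 1 = 0
A iff D = 1 iff ½ = ½  [1 − |1−½|]
not (A iff D) = not ½ = ½
A implies not (A iff D) = 1 implies ½ = ½
not (A and (D or C)) or (A implies not (A iff D)) = 0 or ½ = ½

½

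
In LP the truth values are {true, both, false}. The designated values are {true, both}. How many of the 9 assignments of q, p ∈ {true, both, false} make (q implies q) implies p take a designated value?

Of the 9 assignments, 7 give a value in {true, both}.

7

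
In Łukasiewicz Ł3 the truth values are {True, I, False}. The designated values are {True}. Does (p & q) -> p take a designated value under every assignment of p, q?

Yes

Every assignment of p, q over {True, I, False} gives a value in {True}.
In particular, with p=I, q=I: (p & q) -> p = True.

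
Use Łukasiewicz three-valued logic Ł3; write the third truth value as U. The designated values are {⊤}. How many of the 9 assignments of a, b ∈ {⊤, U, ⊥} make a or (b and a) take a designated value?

Designated under: (a=⊤, b=⊤); (a=⊤, b=U); (a=⊤, b=⊥).

3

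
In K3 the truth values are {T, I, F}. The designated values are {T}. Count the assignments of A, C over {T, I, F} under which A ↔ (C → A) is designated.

4

Designated under: (A=T, C=T); (A=T, C=I); (A=T, C=F); (A=F, C=T).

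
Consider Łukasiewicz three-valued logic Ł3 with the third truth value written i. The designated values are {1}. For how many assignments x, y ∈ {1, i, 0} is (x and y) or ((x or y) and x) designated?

3

Designated under: (x=1, y=1); (x=1, y=i); (x=1, y=0).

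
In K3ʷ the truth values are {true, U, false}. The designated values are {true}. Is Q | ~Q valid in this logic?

No

Countermodel: Q=U gives U, which is not designated.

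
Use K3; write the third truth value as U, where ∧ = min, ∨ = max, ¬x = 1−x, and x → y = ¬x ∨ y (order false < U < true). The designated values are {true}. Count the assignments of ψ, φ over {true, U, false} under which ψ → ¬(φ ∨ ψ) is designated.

Designated under: (ψ=false, φ=true); (ψ=false, φ=U); (ψ=false, φ=false).

3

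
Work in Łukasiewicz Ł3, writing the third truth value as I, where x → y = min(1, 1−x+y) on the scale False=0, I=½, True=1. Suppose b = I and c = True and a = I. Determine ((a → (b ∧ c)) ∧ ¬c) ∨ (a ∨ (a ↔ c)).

b ∧ c = I ∧ True = I
a → (b ∧ c) = I → I = True  [min(1, 1−½+½)]
¬c = ¬True = False
(a → (b ∧ c)) ∧ ¬c = True ∧ False = False
a ↔ c = I ↔ True = I
a ∨ (a ↔ c) = I ∨ I = I
((a → (b ∧ c)) ∧ ¬c) ∨ (a ∨ (a ↔ c)) = False ∨ I = I

I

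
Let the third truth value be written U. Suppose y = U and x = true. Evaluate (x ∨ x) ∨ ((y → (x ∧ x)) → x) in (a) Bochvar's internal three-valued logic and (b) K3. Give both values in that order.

U; true

In Bochvar's internal three-valued logic: x ∨ x = true ∨ true = true
x ∧ x = true ∧ true = true
y → (x ∧ x) = U → true = U  [any arg is the third value ⇒ result is the third value]
(y → (x ∧ x)) → x = U → true = U
(x ∨ x) ∨ ((y → (x ∧ x)) → x) = true ∨ U = U
In K3: x ∨ x = true ∨ true = true
x ∧ x = true ∧ true = true
y → (x ∧ x) = U → true = true  [¬U ∨ true]
(y → (x ∧ x)) → x = true → true = true
(x ∨ x) ∨ ((y → (x ∧ x)) → x) = true ∨ true = true
They differ because Bochvar's internal three-valued logic and K3 treat U differently under the binary connectives.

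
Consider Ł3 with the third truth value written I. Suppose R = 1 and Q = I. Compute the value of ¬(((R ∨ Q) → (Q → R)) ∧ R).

0

R ∨ Q = 1 ∨ I = 1
Q → R = I → 1 = 1  [min(1, 1−½+1)]
(R ∨ Q) → (Q → R) = 1 → 1 = 1
((R ∨ Q) → (Q → R)) ∧ R = 1 ∧ 1 = 1
¬(((R ∨ Q) → (Q → R)) ∧ R) = ¬1 = 0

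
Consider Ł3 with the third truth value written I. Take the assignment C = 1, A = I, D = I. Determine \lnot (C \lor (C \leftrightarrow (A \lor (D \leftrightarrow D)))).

0

D \leftrightarrow D = I \leftrightarrow I = 1  [1 − |½−½|]
A \lor (D \leftrightarrow D) = I \lor 1 = 1
C \leftrightarrow (A \lor (D \leftrightarrow D)) = 1 \leftrightarrow 1 = 1
C \lor (C \leftrightarrow (A \lor (D \leftrightarrow D))) = 1 \lor 1 = 1
\lnot (C \lor (C \leftrightarrow (A \lor (D \leftrightarrow D)))) = \lnot 1 = 0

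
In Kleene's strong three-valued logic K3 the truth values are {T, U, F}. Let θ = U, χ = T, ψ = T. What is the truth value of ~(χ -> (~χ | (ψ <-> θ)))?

U

~χ = ~T = F
ψ <-> θ = T <-> U = U
~χ | (ψ <-> θ) = F | U = U
χ -> (~χ | (ψ <-> θ)) = T -> U = U  [~T | U]
~(χ -> (~χ | (ψ <-> θ))) = ~U = U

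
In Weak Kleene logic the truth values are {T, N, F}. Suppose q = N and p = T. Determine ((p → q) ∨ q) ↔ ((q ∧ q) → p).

N

p → q = T → N = N  [any arg is the third value ⇒ result is the third value]
(p → q) ∨ q = N ∨ N = N
q ∧ q = N ∧ N = N
(q ∧ q) → p = N → T = N
((p → q) ∨ q) ↔ ((q ∧ q) → p) = N ↔ N = N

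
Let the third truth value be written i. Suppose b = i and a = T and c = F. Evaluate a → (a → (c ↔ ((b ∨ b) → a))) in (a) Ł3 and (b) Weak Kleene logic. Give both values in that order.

In Ł3: b ∨ b = i ∨ i = i
(b ∨ b) → a = i → T = T
c ↔ ((b ∨ b) → a) = F ↔ T = F
a → (c ↔ ((b ∨ b) → a)) = T → F = F
a → (a → (c ↔ ((b ∨ b) → a))) = T → F = F
In Weak Kleene logic: b ∨ b = i ∨ i = i
(b ∨ b) → a = i → T = i  [any arg is the third value ⇒ result is the third value]
c ↔ ((b ∨ b) → a) = F ↔ i = i
a → (c ↔ ((b ∨ b) → a)) = T → i = i
a → (a → (c ↔ ((b ∨ b) → a))) = T → i = i
They differ because Ł3 and Weak Kleene logic treat i differently under the binary connectives.

F; i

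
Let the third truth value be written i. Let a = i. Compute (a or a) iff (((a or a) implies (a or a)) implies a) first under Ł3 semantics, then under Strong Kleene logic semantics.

In Ł3: a or a = i or i = i
a or a = i or i = i
a or a = i or i = i
(a or a) implies (a or a) = i implies i = ⊤  [min(1, 1−½+½)]
((a or a) implies (a or a)) implies a = ⊤ implies i = i
(a or a) iff (((a or a) implies (a or a)) implies a) = i iff i = ⊤
In Strong Kleene logic: a or a = i or i = i
a or a = i or i = i
a or a = i or i = i
(a or a) implies (a or a) = i implies i = i
((a or a) implies (a or a)) implies a = i implies i = i
(a or a) iff (((a or a) implies (a or a)) implies a) = i iff i = i
They differ because Ł3 and Strong Kleene logic treat i differently under implication.

⊤; i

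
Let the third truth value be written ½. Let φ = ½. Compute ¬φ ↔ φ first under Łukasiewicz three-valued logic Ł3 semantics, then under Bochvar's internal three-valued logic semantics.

In Łukasiewicz three-valued logic Ł3: ¬φ = ¬½ = ½
¬φ ↔ φ = ½ ↔ ½ = true  [1 − |½−½|]
In Bochvar's internal three-valued logic: ¬φ = ¬½ = ½
¬φ ↔ φ = ½ ↔ ½ = ½
They differ because Łukasiewicz three-valued logic Ł3 and Bochvar's internal three-valued logic treat ½ differently under the binary connectives.

true; ½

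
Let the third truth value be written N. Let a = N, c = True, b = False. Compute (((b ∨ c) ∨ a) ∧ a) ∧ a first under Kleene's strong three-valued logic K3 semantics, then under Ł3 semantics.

N; N

In Kleene's strong three-valued logic K3: b ∨ c = False ∨ True = True
(b ∨ c) ∨ a = True ∨ N = True
((b ∨ c) ∨ a) ∧ a = True ∧ N = N
(((b ∨ c) ∨ a) ∧ a) ∧ a = N ∧ N = N
In Ł3: b ∨ c = False ∨ True = True
(b ∨ c) ∨ a = True ∨ N = True
((b ∨ c) ∨ a) ∧ a = True ∧ N = N
(((b ∨ c) ∨ a) ∧ a) ∧ a = N ∧ N = N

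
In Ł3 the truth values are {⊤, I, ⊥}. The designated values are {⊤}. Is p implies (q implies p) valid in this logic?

Yes

Every assignment of p, q over {⊤, I, ⊥} gives a value in {⊤}.
In particular, with p=I, q=I: p implies (q implies p) = ⊤.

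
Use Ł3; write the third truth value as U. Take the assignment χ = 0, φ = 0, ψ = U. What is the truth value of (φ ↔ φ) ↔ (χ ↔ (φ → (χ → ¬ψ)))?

0

φ ↔ φ = 0 ↔ 0 = 1
¬ψ = ¬U = U
χ → ¬ψ = 0 → U = 1  [min(1, 1−0+½)]
φ → (χ → ¬ψ) = 0 → 1 = 1
χ ↔ (φ → (χ → ¬ψ)) = 0 ↔ 1 = 0
(φ ↔ φ) ↔ (χ ↔ (φ → (χ → ¬ψ))) = 1 ↔ 0 = 0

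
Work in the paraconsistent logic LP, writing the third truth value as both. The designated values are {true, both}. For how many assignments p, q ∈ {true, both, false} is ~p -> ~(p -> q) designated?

Of the 9 assignments, 6 give a value in {true, both}.

6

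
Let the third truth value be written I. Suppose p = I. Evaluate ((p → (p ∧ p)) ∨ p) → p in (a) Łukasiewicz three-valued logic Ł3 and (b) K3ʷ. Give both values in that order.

I; I

In Łukasiewicz three-valued logic Ł3: p ∧ p = I ∧ I = I
p → (p ∧ p) = I → I = true
(p → (p ∧ p)) ∨ p = true ∨ I = true
((p → (p ∧ p)) ∨ p) → p = true → I = I
In K3ʷ: p ∧ p = I ∧ I = I
p → (p ∧ p) = I → I = I  [any arg is the third value ⇒ result is the third value]
(p → (p ∧ p)) ∨ p = I ∨ I = I
((p → (p ∧ p)) ∨ p) → p = I → I = I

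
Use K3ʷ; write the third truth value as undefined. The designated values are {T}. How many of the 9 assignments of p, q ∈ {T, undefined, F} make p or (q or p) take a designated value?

3

Designated under: (p=T, q=T); (p=T, q=F); (p=F, q=T).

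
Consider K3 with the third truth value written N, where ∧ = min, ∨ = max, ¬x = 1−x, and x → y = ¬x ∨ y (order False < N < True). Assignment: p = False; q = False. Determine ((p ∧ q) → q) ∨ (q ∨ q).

p ∧ q = False ∧ False = False
(p ∧ q) → q = False → False = True
q ∨ q = False ∨ False = False
((p ∧ q) → q) ∨ (q ∨ q) = True ∨ False = True

True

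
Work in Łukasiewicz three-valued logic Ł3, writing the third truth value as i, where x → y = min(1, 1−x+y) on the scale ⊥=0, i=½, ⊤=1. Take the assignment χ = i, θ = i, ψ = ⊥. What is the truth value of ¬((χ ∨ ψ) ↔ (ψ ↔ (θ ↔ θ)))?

i

χ ∨ ψ = i ∨ ⊥ = i
θ ↔ θ = i ↔ i = ⊤  [1 − |½−½|]
ψ ↔ (θ ↔ θ) = ⊥ ↔ ⊤ = ⊥
(χ ∨ ψ) ↔ (ψ ↔ (θ ↔ θ)) = i ↔ ⊥ = i
¬((χ ∨ ψ) ↔ (ψ ↔ (θ ↔ θ))) = ¬i = i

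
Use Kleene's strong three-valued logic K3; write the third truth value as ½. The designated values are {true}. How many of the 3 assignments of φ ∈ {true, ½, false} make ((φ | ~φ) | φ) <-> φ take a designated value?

φ=true: true ✓
φ=½: ½ ·
φ=false: false ·

1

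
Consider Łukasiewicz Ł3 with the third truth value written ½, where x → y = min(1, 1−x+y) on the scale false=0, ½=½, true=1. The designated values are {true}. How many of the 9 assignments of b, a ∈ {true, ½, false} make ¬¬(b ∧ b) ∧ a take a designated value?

Designated under: (b=true, a=true).

1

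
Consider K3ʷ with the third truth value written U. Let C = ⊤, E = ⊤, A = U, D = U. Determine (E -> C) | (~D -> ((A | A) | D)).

U

E -> C = ⊤ -> ⊤ = ⊤
~D = ~U = U
A | A = U | U = U
(A | A) | D = U | U = U
~D -> ((A | A) | D) = U -> U = U
(E -> C) | (~D -> ((A | A) | D)) = ⊤ | U = U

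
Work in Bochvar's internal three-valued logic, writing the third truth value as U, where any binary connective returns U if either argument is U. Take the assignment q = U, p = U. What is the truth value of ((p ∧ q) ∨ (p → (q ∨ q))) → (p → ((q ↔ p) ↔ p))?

U

p ∧ q = U ∧ U = U
q ∨ q = U ∨ U = U
p → (q ∨ q) = U → U = U  [any arg is the third value ⇒ result is the third value]
(p ∧ q) ∨ (p → (q ∨ q)) = U ∨ U = U
q ↔ p = U ↔ U = U
(q ↔ p) ↔ p = U ↔ U = U
p → ((q ↔ p) ↔ p) = U → U = U
((p ∧ q) ∨ (p → (q ∨ q))) → (p → ((q ↔ p) ↔ p)) = U → U = U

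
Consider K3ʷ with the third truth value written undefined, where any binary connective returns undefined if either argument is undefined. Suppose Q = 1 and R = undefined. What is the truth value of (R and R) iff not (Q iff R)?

R and R = undefined and undefined = undefined
Q iff R = 1 iff undefined = undefined
not (Q iff R) = not undefined = undefined
(R and R) iff not (Q iff R) = undefined iff undefined = undefined

undefined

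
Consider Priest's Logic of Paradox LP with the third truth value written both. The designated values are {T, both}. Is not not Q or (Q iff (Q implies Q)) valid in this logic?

No

Countermodel: Q=F gives F, which is not designated.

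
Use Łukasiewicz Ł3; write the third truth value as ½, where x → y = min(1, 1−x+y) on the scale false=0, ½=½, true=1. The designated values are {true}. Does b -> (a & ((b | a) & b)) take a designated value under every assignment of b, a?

No

Countermodel: b=true, a=½ gives ½, which is not designated.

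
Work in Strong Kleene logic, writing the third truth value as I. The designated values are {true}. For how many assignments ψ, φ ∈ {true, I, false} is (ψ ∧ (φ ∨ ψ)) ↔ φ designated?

2

Designated under: (ψ=true, φ=true); (ψ=false, φ=false).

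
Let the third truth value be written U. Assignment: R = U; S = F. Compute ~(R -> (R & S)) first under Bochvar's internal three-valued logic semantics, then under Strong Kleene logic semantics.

In Bochvar's internal three-valued logic: R & S = U & F = U
R -> (R & S) = U -> U = U  [any arg is the third value ⇒ result is the third value]
~(R -> (R & S)) = ~U = U
In Strong Kleene logic: R & S = U & F = F
R -> (R & S) = U -> F = U
~(R -> (R & S)) = ~U = U

U; U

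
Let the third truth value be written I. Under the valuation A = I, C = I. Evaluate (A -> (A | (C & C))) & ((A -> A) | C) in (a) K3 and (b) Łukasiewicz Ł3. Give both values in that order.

In K3: C & C = I & I = I
A | (C & C) = I | I = I
A -> (A | (C & C)) = I -> I = I  [~I | I]
A -> A = I -> I = I
(A -> A) | C = I | I = I
(A -> (A | (C & C))) & ((A -> A) | C) = I & I = I
In Łukasiewicz Ł3: C & C = I & I = I
A | (C & C) = I | I = I
A -> (A | (C & C)) = I -> I = T  [min(1, 1−½+½)]
A -> A = I -> I = T
(A -> A) | C = T | I = T
(A -> (A | (C & C))) & ((A -> A) | C) = T & T = T
They differ because K3 and Łukasiewicz Ł3 treat I differently under implication.

I; T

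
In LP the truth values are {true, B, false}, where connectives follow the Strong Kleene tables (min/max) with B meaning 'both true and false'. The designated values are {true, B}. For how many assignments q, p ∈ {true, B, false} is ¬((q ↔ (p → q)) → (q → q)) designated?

Designated under: (q=B, p=true); (q=B, p=B); (q=B, p=false).

3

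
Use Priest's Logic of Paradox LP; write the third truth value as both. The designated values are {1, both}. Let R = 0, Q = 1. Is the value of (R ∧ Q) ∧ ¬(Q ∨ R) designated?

R ∧ Q = 0 ∧ 1 = 0
Q ∨ R = 1 ∨ 0 = 1
¬(Q ∨ R) = ¬1 = 0
(R ∧ Q) ∧ ¬(Q ∨ R) = 0 ∧ 0 = 0
0 ∉ {1, both}.

No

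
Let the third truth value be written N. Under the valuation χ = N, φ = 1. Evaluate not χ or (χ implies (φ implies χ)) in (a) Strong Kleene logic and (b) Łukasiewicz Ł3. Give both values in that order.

N; 1

In Strong Kleene logic: not χ = not N = N
φ implies χ = 1 implies N = N
χ implies (φ implies χ) = N implies N = N
not χ or (χ implies (φ implies χ)) = N or N = N
In Łukasiewicz Ł3: not χ = not N = N
φ implies χ = 1 implies N = N  [min(1, 1−1+½)]
χ implies (φ implies χ) = N implies N = 1
not χ or (χ implies (φ implies χ)) = N or 1 = 1
They differ because Strong Kleene logic and Łukasiewicz Ł3 treat N differently under implication.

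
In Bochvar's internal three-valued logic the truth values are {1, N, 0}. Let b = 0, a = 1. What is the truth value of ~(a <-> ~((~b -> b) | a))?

1

~b = ~0 = 1
~b -> b = 1 -> 0 = 0
(~b -> b) | a = 0 | 1 = 1
~((~b -> b) | a) = ~1 = 0
a <-> ~((~b -> b) | a) = 1 <-> 0 = 0
~(a <-> ~((~b -> b) | a)) = ~0 = 1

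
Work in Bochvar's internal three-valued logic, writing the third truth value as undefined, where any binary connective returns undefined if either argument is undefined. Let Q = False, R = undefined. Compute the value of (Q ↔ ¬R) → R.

¬R = ¬undefined = undefined
Q ↔ ¬R = False ↔ undefined = undefined
(Q ↔ ¬R) → R = undefined → undefined = undefined  [any arg is the third value ⇒ result is the third value]

undefined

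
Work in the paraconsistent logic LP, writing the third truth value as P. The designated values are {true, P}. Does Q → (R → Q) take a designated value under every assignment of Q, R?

Yes

Every assignment of Q, R over {true, P, false} gives a value in {true, P}.
In particular, with Q=P, R=P: Q → (R → Q) = P.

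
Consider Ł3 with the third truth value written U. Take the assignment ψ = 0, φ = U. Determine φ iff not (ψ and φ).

ψ and φ = 0 and U = 0
not (ψ and φ) = not 0 = 1
φ iff not (ψ and φ) = U iff 1 = U  [1 − |½−1|]

U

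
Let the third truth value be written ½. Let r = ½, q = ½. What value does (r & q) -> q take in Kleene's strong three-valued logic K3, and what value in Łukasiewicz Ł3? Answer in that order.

½; T

In Kleene's strong three-valued logic K3: r & q = ½ & ½ = ½
(r & q) -> q = ½ -> ½ = ½  [~½ | ½]
In Łukasiewicz Ł3: r & q = ½ & ½ = ½
(r & q) -> q = ½ -> ½ = T  [min(1, 1−½+½)]
They differ because Kleene's strong three-valued logic K3 and Łukasiewicz Ł3 treat ½ differently under implication.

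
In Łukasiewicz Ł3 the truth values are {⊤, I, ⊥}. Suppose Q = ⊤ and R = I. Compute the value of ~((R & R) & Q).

I

R & R = I & I = I
(R & R) & Q = I & ⊤ = I
~((R & R) & Q) = ~I = I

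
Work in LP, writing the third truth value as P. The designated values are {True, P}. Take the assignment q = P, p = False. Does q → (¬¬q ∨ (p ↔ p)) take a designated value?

¬q = ¬P = P
¬¬q = ¬P = P
p ↔ p = False ↔ False = True
¬¬q ∨ (p ↔ p) = P ∨ True = True
q → (¬¬q ∨ (p ↔ p)) = P → True = True  [¬P ∨ True]
True ∈ {True, P}.

Yes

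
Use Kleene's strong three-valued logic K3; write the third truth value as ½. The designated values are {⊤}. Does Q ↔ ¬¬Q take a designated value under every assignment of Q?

No

Countermodel: Q=½ gives ½, which is not designated.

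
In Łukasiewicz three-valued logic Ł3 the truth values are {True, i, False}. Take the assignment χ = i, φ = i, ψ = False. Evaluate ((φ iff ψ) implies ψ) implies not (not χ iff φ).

i

φ iff ψ = i iff False = i  [1 − |½−0|]
(φ iff ψ) implies ψ = i implies False = i
not χ = not i = i
not χ iff φ = i iff i = True
not (not χ iff φ) = not True = False
((φ iff ψ) implies ψ) implies not (not χ iff φ) = i implies False = i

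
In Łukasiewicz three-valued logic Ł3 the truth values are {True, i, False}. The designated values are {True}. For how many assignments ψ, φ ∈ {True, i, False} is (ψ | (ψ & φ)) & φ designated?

1

Designated under: (ψ=True, φ=True).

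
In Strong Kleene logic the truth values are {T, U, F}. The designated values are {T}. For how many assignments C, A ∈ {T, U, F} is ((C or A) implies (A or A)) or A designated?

4

Designated under: (C=T, A=T); (C=U, A=T); (C=F, A=T); (C=F, A=F).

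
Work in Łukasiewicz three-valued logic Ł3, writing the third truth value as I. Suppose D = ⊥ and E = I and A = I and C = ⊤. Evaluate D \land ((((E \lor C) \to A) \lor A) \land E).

E \lor C = I \lor ⊤ = ⊤
(E \lor C) \to A = ⊤ \to I = I  [min(1, 1−1+½)]
((E \lor C) \to A) \lor A = I \lor I = I
(((E \lor C) \to A) \lor A) \land E = I \land I = I
D \land ((((E \lor C) \to A) \lor A) \land E) = ⊥ \land I = ⊥

⊥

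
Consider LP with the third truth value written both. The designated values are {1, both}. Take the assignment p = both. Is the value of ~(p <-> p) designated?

Yes

p <-> p = both <-> both = both
~(p <-> p) = ~both = both
both ∈ {1, both}.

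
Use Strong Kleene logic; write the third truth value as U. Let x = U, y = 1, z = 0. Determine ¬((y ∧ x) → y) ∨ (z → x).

1

y ∧ x = 1 ∧ U = U
(y ∧ x) → y = U → 1 = 1  [¬U ∨ 1]
¬((y ∧ x) → y) = ¬1 = 0
z → x = 0 → U = 1
¬((y ∧ x) → y) ∨ (z → x) = 0 ∨ 1 = 1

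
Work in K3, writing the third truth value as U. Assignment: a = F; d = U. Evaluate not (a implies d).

a implies d = F implies U = T  [not F or U]
not (a implies d) = not T = F

F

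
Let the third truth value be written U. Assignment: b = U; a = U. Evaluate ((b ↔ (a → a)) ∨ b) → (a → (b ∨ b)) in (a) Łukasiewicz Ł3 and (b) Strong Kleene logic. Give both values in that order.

1; U

In Łukasiewicz Ł3: a → a = U → U = 1  [min(1, 1−½+½)]
b ↔ (a → a) = U ↔ 1 = U
(b ↔ (a → a)) ∨ b = U ∨ U = U
b ∨ b = U ∨ U = U
a → (b ∨ b) = U → U = 1
((b ↔ (a → a)) ∨ b) → (a → (b ∨ b)) = U → 1 = 1
In Strong Kleene logic: a → a = U → U = U  [¬U ∨ U]
b ↔ (a → a) = U ↔ U = U
(b ↔ (a → a)) ∨ b = U ∨ U = U
b ∨ b = U ∨ U = U
a → (b ∨ b) = U → U = U
((b ↔ (a → a)) ∨ b) → (a → (b ∨ b)) = U → U = U
They differ because Łukasiewicz Ł3 and Strong Kleene logic treat U differently under implication.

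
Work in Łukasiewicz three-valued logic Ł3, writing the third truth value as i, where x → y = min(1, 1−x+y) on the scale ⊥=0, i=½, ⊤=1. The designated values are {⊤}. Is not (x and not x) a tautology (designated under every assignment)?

Countermodel: x=i gives i, which is not designated.

No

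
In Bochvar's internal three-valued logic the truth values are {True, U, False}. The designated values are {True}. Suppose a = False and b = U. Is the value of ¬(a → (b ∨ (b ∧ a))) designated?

No

b ∧ a = U ∧ False = U
b ∨ (b ∧ a) = U ∨ U = U
a → (b ∨ (b ∧ a)) = False → U = U  [any arg is the third value ⇒ result is the third value]
¬(a → (b ∨ (b ∧ a))) = ¬U = U
U ∉ {True}.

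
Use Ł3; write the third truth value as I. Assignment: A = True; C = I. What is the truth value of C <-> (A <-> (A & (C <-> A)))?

True

C <-> A = I <-> True = I
A & (C <-> A) = True & I = I
A <-> (A & (C <-> A)) = True <-> I = I
C <-> (A <-> (A & (C <-> A))) = I <-> I = True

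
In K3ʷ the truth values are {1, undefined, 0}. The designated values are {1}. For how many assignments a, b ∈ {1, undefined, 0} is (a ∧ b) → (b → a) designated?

Designated under: (a=1, b=1); (a=1, b=0); (a=0, b=1); (a=0, b=0).

4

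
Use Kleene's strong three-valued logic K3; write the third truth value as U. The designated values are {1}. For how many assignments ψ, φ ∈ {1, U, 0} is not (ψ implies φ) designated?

Designated under: (ψ=1, φ=0).

1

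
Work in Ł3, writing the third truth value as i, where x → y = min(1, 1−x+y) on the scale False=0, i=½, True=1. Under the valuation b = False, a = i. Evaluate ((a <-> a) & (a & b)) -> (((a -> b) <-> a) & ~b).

a <-> a = i <-> i = True
a & b = i & False = False
(a <-> a) & (a & b) = True & False = False
a -> b = i -> False = i
(a -> b) <-> a = i <-> i = True
~b = ~False = True
((a -> b) <-> a) & ~b = True & True = True
((a <-> a) & (a & b)) -> (((a -> b) <-> a) & ~b) = False -> True = True

True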